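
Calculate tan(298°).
tan(298°) = -1.881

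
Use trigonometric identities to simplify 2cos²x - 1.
2cos²x - 1 = cos(2x) (using Double angle)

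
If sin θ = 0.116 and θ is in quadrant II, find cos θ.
cos θ = -0.9932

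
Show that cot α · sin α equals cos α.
LHS = (cos α/sin α) · sin α = cos α = RHS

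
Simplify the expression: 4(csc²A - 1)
4(csc²A - 1) = 4(cot²A) (using Pythagorean identity)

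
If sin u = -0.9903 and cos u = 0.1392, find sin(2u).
sin(2u) = 2 sin u cos u = -0.2757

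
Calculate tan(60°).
tan(60°) = √3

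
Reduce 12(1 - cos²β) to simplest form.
12(1 - cos²β) = 12(sin²β) (using Pythagorean identity)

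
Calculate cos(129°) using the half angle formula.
cos(129°) = -√((1 + cos 258°)/2) = -0.6293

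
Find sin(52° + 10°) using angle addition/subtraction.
sin(52° + 10°) = sin 52° cos 10° + cos 52° sin 10° = 0.8829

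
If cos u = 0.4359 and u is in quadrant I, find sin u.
sin u = 0.9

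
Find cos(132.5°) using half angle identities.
cos(132.5°) = -√((1 + cos 265°)/2) = -0.6756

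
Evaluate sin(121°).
sin(121°) = 0.8572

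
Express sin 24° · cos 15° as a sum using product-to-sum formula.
sin 24° cos 15° = (1/2)[sin(24°+15°) + sin(24°-15°)]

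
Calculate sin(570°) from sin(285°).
sin(570°) = 2 sin 285° cos 285° = -1/2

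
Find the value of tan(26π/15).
tan(26π/15) = -1.111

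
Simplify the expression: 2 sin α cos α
2 sin α cos α = sin(2α) (using Double angle)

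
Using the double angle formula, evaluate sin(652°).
sin(652°) = 2 sin 326° cos 326° = -0.9272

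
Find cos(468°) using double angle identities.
cos(468°) = cos²234° - sin²234° = -0.309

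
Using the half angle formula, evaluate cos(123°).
cos(123°) = -√((1 + cos 246°)/2) = -0.5446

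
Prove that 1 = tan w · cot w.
RHS = (sin w/cos w) · (cos w/sin w) = 1 = LHS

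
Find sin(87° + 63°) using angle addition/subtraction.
sin(87° + 63°) = sin 87° cos 63° + cos 87° sin 63° = 1/2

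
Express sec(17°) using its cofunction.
sec(17°) = csc(90° - 17°) = csc(73°)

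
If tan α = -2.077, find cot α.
cot α = 1/tan α = -0.4815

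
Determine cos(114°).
cos(114°) = -0.4067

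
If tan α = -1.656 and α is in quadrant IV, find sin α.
sin α = -0.856 (using tan²α + 1 = sec²α)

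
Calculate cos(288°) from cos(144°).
cos(288°) = cos²144° - sin²144° = 0.309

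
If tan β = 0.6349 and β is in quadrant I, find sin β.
sin β = 0.536 (using tan²β + 1 = sec²β)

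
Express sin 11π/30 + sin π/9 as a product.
sin 11π/30 + sin π/9 = 2 sin(43π/180) cos(23π/180)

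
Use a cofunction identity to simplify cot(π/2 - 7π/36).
cot(π/2 - 7π/36) = tan(7π/36)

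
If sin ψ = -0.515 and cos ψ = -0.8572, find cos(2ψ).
cos(2ψ) = cos²ψ - sin²ψ = 0.4696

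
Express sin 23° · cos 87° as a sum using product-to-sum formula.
sin 23° cos 87° = (1/2)[sin(23°+87°) + sin(23°-87°)]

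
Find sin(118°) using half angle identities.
sin(118°) = √((1 - cos 236°)/2) = 0.8829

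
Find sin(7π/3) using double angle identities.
sin(7π/3) = 2 sin 7π/6 cos 7π/6 = √3/2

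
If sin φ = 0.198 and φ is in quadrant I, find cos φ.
cos φ = 0.9802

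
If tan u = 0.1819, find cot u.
cot u = 1/tan u = 5.498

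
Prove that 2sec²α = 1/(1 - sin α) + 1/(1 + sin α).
RHS = [(1 + sin α) + (1 - sin α)] / [(1 - sin α)(1 + sin α)] = 2/(1 - sin²α) = 2/cos²α = 2sec²α = LHS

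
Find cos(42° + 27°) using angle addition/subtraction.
cos(42° + 27°) = cos 42° cos 27° - sin 42° sin 27° = 0.3584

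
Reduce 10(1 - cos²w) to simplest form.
10(1 - cos²w) = 10(sin²w) (using Pythagorean identity)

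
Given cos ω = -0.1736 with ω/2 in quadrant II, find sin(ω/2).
sin(ω/2) = ±√((1 - cos ω)/2); positive since ω/2 ∈ QII, so sin(ω/2) = 0.766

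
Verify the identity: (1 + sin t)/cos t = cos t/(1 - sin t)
LHS = (1 + sin t)(1 - sin t) / (cos t(1 - sin t)) = (1 - sin²t) / (cos t(1 - sin t)) = cos²t / (cos t(1 - sin t)) = cos t/(1 - sin t) = RHS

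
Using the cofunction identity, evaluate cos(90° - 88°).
cos(90° - 88°) = sin(88°) = 0.9994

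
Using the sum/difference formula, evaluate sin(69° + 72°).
sin(69° + 72°) = sin 69° cos 72° + cos 69° sin 72° = 0.6293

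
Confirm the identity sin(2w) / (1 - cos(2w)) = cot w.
LHS = 2 sin w cos w / (2sin²w) = cos w/sin w = cot w = RHS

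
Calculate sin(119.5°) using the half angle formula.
sin(119.5°) = √((1 - cos 239°)/2) = 0.8704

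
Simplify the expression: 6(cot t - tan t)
6(cot t - tan t) = 6(2 cot(2t)) (using Double angle)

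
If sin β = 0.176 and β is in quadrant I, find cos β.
cos β = 0.9844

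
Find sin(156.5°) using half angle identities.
sin(156.5°) = √((1 - cos 313°)/2) = 0.3987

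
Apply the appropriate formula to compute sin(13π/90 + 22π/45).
sin(13π/90 + 22π/45) = sin 13π/90 cos 22π/45 + cos 13π/90 sin 22π/45 = 0.9135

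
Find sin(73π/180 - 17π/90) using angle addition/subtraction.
sin(73π/180 - 17π/90) = sin 73π/180 cos 17π/90 - cos 73π/180 sin 17π/90 = 0.6293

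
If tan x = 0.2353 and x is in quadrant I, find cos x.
cos x = 0.9734 (using tan²x + 1 = sec²x)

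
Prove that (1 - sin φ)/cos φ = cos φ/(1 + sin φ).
LHS = (1 - sin φ)(1 + sin φ) / (cos φ(1 + sin φ)) = (1 - sin²φ) / (cos φ(1 + sin φ)) = cos²φ / (cos φ(1 + sin φ)) = cos φ/(1 + sin φ) = RHS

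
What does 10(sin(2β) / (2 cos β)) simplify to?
10(sin(2β) / (2 cos β)) = 10(sin β) (using Double angle)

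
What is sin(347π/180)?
sin(347π/180) = -0.225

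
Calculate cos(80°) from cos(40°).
cos(80°) = cos²40° - sin²40° = 0.1736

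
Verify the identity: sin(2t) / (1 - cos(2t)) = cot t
LHS = 2 sin t cos t / (2sin²t) = cos t/sin t = cot t = RHS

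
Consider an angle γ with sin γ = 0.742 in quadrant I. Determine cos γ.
cos γ = √(1 - sin²γ) = 0.6704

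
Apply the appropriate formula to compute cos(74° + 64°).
cos(74° + 64°) = cos 74° cos 64° - sin 74° sin 64° = -0.7431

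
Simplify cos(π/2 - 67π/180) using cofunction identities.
cos(π/2 - 67π/180) = sin(67π/180)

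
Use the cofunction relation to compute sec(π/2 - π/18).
sec(π/2 - π/18) = csc(π/18) = 5.759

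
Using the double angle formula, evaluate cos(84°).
cos(84°) = cos²42° - sin²42° = 0.1045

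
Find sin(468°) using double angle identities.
sin(468°) = 2 sin 234° cos 234° = 0.9511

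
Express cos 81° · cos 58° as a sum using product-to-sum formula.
cos 81° cos 58° = (1/2)[cos(81°-58°) + cos(81°+58°)]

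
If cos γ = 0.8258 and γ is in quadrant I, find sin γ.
sin γ = 0.564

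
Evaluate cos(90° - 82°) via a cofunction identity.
cos(90° - 82°) = sin(82°) = 0.9903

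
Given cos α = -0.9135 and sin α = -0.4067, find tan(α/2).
tan(α/2) = sin α / (1 + cos α) = -4.702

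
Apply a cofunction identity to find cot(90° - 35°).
cot(90° - 35°) = tan(35°) = 0.7002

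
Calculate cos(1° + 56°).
cos(1° + 56°) = cos 1° cos 56° - sin 1° sin 56° = 0.5446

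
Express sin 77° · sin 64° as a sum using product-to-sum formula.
sin 77° sin 64° = (1/2)[cos(77°-64°) - cos(77°+64°)]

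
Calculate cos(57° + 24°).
cos(57° + 24°) = cos 57° cos 24° - sin 57° sin 24° = 0.1564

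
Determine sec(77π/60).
sec(77π/60) = -1.589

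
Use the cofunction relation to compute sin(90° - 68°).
sin(90° - 68°) = cos(68°) = 0.3746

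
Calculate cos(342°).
cos(342°) = 0.9511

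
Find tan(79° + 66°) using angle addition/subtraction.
tan(79° + 66°) = (tan 79° + tan 66°)/(1 - tan 79° tan 66°) = -0.7002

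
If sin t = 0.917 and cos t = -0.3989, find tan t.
tan t = sin t / cos t = -2.299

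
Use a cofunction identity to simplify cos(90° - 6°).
cos(90° - 6°) = sin(6°)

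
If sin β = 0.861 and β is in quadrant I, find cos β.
cos β = 0.5086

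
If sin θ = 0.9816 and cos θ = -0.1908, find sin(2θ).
sin(2θ) = 2 sin θ cos θ = -0.3746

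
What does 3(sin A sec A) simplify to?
3(sin A sec A) = 3(tan A) (using Reciprocal + quotient)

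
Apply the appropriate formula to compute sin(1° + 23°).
sin(1° + 23°) = sin 1° cos 23° + cos 1° sin 23° = 0.4067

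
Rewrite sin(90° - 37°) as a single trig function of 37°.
sin(90° - 37°) = cos(37°)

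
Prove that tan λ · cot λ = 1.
LHS = (sin λ/cos λ) · (cos λ/sin λ) = 1 = RHS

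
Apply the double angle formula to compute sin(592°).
sin(592°) = 2 sin 296° cos 296° = -0.788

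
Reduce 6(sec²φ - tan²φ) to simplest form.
6(sec²φ - tan²φ) = 6 (using Pythagorean identity)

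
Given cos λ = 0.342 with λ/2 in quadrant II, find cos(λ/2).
cos(λ/2) = ±√((1 + cos λ)/2); negative since λ/2 ∈ QII, so cos(λ/2) = -0.8191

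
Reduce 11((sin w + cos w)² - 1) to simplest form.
11((sin w + cos w)² - 1) = 11(sin(2w)) (using Pythagorean + double angle)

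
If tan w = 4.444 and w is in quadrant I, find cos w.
cos w = 0.2195 (using tan²w + 1 = sec²w)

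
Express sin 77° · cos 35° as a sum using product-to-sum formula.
sin 77° cos 35° = (1/2)[sin(77°+35°) + sin(77°-35°)]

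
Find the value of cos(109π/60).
cos(109π/60) = 0.8387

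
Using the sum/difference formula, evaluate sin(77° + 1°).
sin(77° + 1°) = sin 77° cos 1° + cos 77° sin 1° = 0.9781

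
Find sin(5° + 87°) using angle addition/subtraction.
sin(5° + 87°) = sin 5° cos 87° + cos 5° sin 87° = 0.9994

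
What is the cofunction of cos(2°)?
cos(2°) = sin(90° - 2°) = sin(88°)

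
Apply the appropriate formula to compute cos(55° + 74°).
cos(55° + 74°) = cos 55° cos 74° - sin 55° sin 74° = -0.6293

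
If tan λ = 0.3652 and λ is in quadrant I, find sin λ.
sin λ = 0.343 (using tan²λ + 1 = sec²λ)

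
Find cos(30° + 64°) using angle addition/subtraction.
cos(30° + 64°) = cos 30° cos 64° - sin 30° sin 64° = -0.06976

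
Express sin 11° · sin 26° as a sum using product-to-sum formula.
sin 11° sin 26° = (1/2)[cos(11°-26°) - cos(11°+26°)]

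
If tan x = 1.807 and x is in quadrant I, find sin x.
sin x = 0.875 (using tan²x + 1 = sec²x)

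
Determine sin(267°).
sin(267°) = -0.9986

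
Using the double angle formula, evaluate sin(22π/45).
sin(22π/45) = 2 sin 11π/45 cos 11π/45 = 0.9994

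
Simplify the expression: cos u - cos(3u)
cos u - cos(3u) = 2 sin(2u) sin u (using Sum-to-product)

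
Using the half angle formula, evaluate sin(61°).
sin(61°) = √((1 - cos 122°)/2) = 0.8746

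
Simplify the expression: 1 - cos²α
1 - cos²α = sin²α (using Pythagorean identity)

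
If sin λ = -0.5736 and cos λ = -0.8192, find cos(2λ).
cos(2λ) = cos²λ - sin²λ = 0.3421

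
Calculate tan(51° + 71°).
tan(51° + 71°) = (tan 51° + tan 71°)/(1 - tan 51° tan 71°) = -1.6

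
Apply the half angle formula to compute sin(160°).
sin(160°) = √((1 - cos 320°)/2) = 0.342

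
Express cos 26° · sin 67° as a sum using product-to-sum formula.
cos 26° sin 67° = (1/2)[sin(26°+67°) - sin(26°-67°)]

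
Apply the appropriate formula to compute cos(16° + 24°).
cos(16° + 24°) = cos 16° cos 24° - sin 16° sin 24° = 0.766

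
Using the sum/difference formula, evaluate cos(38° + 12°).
cos(38° + 12°) = cos 38° cos 12° - sin 38° sin 12° = 0.6428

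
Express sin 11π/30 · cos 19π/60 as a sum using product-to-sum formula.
sin 11π/30 cos 19π/60 = (1/2)[sin(11π/30+19π/60) + sin(11π/30-19π/60)]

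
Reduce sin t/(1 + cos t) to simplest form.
sin t/(1 + cos t) = tan(t/2) (using Half angle)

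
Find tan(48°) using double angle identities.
tan(48°) = 2 tan 24° / (1 - tan²24°) = 1.111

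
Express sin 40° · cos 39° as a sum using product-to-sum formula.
sin 40° cos 39° = (1/2)[sin(40°+39°) + sin(40°-39°)]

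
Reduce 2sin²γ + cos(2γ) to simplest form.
2sin²γ + cos(2γ) = 1 (using Double angle)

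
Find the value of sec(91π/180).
sec(91π/180) = -57.3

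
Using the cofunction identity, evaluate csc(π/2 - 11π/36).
csc(π/2 - 11π/36) = sec(11π/36) = 1.743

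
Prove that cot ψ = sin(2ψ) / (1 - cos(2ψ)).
RHS = 2 sin ψ cos ψ / (2sin²ψ) = cos ψ/sin ψ = cot ψ = LHS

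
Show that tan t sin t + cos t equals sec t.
LHS = sin²t/cos t + cos t = (sin²t + cos²t)/cos t = 1/cos t = sec t = RHS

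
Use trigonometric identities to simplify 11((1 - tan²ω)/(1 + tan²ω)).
11((1 - tan²ω)/(1 + tan²ω)) = 11(cos(2ω)) (using Double angle)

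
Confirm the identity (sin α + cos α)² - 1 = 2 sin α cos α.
LHS = sin²α + 2 sin α cos α + cos²α - 1 = (sin²α + cos²α) + 2 sin α cos α - 1 = 1 + 2 sin α cos α - 1 = 2 sin α cos α = RHS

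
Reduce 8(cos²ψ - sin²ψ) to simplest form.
8(cos²ψ - sin²ψ) = 8(cos(2ψ)) (using Double angle)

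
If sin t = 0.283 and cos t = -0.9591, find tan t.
tan t = sin t / cos t = -0.2951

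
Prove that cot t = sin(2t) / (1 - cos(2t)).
RHS = 2 sin t cos t / (2sin²t) = cos t/sin t = cot t = LHS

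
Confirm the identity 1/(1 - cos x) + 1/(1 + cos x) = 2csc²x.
LHS = [(1 + cos x) + (1 - cos x)] / [(1 - cos x)(1 + cos x)] = 2/(1 - cos²x) = 2/sin²x = 2csc²x = RHS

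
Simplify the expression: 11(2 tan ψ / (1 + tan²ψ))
11(2 tan ψ / (1 + tan²ψ)) = 11(sin(2ψ)) (using Double angle)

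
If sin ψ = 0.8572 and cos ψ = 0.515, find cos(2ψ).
cos(2ψ) = cos²ψ - sin²ψ = -0.4696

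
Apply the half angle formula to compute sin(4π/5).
sin(4π/5) = √((1 - cos 8π/5)/2) = 0.5878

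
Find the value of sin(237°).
sin(237°) = -0.8387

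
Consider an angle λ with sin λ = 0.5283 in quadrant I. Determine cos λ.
cos λ = √(1 - sin²λ) = 0.8491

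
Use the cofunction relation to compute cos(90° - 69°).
cos(90° - 69°) = sin(69°) = 0.9336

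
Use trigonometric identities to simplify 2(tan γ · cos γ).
2(tan γ · cos γ) = 2(sin γ) (using Quotient identity)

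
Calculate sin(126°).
sin(126°) = 0.809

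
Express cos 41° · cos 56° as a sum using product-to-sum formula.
cos 41° cos 56° = (1/2)[cos(41°-56°) + cos(41°+56°)]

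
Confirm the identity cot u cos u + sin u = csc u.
LHS = cos²u/sin u + sin u = (cos²u + sin²u)/sin u = 1/sin u = csc u = RHS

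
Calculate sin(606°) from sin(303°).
sin(606°) = 2 sin 303° cos 303° = -0.9135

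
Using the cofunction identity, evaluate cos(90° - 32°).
cos(90° - 32°) = sin(32°) = 0.5299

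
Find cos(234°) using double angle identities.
cos(234°) = 2cos²117° - 1 = -0.5878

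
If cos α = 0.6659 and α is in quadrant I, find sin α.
sin α = 0.746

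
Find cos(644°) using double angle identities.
cos(644°) = cos²322° - sin²322° = 0.2419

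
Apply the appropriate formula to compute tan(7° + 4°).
tan(7° + 4°) = (tan 7° + tan 4°)/(1 - tan 7° tan 4°) = 0.1944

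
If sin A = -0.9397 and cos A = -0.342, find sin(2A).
sin(2A) = 2 sin A cos A = 0.6428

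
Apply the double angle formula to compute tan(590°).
tan(590°) = 2 tan 295° / (1 - tan²295°) = 1.192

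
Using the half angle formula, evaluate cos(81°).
cos(81°) = √((1 + cos 162°)/2) = 0.1564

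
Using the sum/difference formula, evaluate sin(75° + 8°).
sin(75° + 8°) = sin 75° cos 8° + cos 75° sin 8° = 0.9925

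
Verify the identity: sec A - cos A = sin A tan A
LHS = 1/cos A - cos A = (1 - cos²A)/cos A = sin²A/cos A = sin A · (sin A/cos A) = sin A tan A = RHS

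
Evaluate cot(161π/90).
cot(161π/90) = -1.28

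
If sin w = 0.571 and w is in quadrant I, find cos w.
cos w = 0.821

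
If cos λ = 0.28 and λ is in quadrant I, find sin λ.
sin λ = 0.96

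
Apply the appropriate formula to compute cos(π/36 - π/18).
cos(π/36 - π/18) = cos π/36 cos π/18 + sin π/36 sin π/18 = 0.9962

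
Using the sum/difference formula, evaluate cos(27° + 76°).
cos(27° + 76°) = cos 27° cos 76° - sin 27° sin 76° = -0.225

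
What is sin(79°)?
sin(79°) = 0.9816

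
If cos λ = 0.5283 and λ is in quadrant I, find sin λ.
sin λ = 0.8491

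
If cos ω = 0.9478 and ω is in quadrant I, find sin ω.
sin ω = 0.3189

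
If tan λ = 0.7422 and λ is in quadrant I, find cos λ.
cos λ = 0.803 (using tan²λ + 1 = sec²λ)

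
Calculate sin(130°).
sin(130°) = 0.766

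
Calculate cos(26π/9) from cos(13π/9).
cos(26π/9) = cos²13π/9 - sin²13π/9 = -0.9397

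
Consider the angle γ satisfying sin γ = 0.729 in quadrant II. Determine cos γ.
cos γ = ±√(1 - sin²γ) = -0.6845 (negative in QII)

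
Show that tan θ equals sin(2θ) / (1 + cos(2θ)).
RHS = 2 sin θ cos θ / (2cos²θ) = sin θ/cos θ = tan θ = LHS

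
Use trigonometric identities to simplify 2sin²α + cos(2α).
2sin²α + cos(2α) = 1 (using Double angle)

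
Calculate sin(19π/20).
sin(19π/20) = 0.1564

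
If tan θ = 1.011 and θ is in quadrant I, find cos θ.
cos θ = 0.7032 (using tan²θ + 1 = sec²θ)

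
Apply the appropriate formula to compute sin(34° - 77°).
sin(34° - 77°) = sin 34° cos 77° - cos 34° sin 77° = -0.682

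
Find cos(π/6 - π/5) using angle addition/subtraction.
cos(π/6 - π/5) = cos π/6 cos π/5 + sin π/6 sin π/5 = 0.9945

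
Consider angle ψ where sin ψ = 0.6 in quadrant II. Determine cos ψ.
cos ψ = ±√(1 - sin²ψ) = -0.8 (negative in QII)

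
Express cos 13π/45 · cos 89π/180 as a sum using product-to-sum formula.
cos 13π/45 cos 89π/180 = (1/2)[cos(13π/45-89π/180) + cos(13π/45+89π/180)]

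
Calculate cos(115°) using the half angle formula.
cos(115°) = -√((1 + cos 230°)/2) = -0.4226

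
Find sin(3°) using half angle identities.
sin(3°) = √((1 - cos 6°)/2) = 0.05234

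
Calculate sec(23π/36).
sec(23π/36) = -2.366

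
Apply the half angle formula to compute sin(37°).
sin(37°) = √((1 - cos 74°)/2) = 0.6018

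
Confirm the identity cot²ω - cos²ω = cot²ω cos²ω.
LHS = cos²ω/sin²ω - cos²ω = cos²ω(1/sin²ω - 1) = cos²ω · (1 - sin²ω)/sin²ω = cos²ω · cos²ω/sin²ω = cos²ω · cot²ω = RHS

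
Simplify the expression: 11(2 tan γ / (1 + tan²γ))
11(2 tan γ / (1 + tan²γ)) = 11(sin(2γ)) (using Double angle)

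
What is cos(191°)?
cos(191°) = -0.9816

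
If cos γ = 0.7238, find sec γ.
sec γ = 1/cos γ = 1.382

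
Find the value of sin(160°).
sin(160°) = 0.342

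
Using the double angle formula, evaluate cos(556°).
cos(556°) = cos²278° - sin²278° = -0.9613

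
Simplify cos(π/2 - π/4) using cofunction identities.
cos(π/2 - π/4) = sin(π/4)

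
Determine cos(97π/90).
cos(97π/90) = -0.9703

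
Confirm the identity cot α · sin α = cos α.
LHS = (cos α/sin α) · sin α = cos α = RHS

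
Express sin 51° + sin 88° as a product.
sin 51° + sin 88° = 2 sin(69.5°) cos(-18.5°)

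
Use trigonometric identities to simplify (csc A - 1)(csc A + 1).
(csc A - 1)(csc A + 1) = cot²A (using Diff. of squares)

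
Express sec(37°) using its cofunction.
sec(37°) = csc(90° - 37°) = csc(53°)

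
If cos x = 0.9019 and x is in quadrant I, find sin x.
sin x = 0.4319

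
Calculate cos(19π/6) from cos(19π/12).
cos(19π/6) = cos²19π/12 - sin²19π/12 = -√3/2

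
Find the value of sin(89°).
sin(89°) = 0.9998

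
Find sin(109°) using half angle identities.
sin(109°) = √((1 - cos 218°)/2) = 0.9455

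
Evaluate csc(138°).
csc(138°) = 1.494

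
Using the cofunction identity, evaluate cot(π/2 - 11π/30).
cot(π/2 - 11π/30) = tan(11π/30) = 2.246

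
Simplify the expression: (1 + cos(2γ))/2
(1 + cos(2γ))/2 = cos²γ (using Power reduction)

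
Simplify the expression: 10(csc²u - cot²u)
10(csc²u - cot²u) = 10 (using Pythagorean identity)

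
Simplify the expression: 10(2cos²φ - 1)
10(2cos²φ - 1) = 10(cos(2φ)) (using Double angle)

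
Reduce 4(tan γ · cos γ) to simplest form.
4(tan γ · cos γ) = 4(sin γ) (using Quotient identity)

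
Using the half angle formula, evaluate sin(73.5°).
sin(73.5°) = √((1 - cos 147°)/2) = 0.9588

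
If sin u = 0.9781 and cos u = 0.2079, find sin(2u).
sin(2u) = 2 sin u cos u = 0.4067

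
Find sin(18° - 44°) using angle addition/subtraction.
sin(18° - 44°) = sin 18° cos 44° - cos 18° sin 44° = -0.4384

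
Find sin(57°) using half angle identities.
sin(57°) = √((1 - cos 114°)/2) = 0.8387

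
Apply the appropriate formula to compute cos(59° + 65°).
cos(59° + 65°) = cos 59° cos 65° - sin 59° sin 65° = -0.5592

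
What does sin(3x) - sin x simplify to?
sin(3x) - sin x = 2 cos(2x) sin x (using Sum-to-product)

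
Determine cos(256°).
cos(256°) = -0.2419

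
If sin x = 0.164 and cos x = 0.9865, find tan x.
tan x = sin x / cos x = 0.1662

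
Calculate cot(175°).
cot(175°) = -11.43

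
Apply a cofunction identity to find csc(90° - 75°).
csc(90° - 75°) = sec(75°) = 3.864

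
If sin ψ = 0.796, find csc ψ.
csc ψ = 1/sin ψ = 1.256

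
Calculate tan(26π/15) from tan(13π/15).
tan(26π/15) = 2 tan 13π/15 / (1 - tan²13π/15) = -1.111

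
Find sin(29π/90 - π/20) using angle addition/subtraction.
sin(29π/90 - π/20) = sin 29π/90 cos π/20 - cos 29π/90 sin π/20 = 0.7547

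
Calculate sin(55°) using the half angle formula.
sin(55°) = √((1 - cos 110°)/2) = 0.8192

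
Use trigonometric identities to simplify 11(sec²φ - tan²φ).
11(sec²φ - tan²φ) = 11 (using Pythagorean identity)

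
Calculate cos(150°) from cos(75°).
cos(150°) = 1 - 2sin²75° = -√3/2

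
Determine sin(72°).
sin(72°) = 0.9511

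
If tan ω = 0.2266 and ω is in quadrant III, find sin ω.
sin ω = -0.221 (using tan²ω + 1 = sec²ω)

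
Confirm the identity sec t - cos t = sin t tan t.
LHS = 1/cos t - cos t = (1 - cos²t)/cos t = sin²t/cos t = sin t · (sin t/cos t) = sin t tan t = RHS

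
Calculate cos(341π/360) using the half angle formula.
cos(341π/360) = -√((1 + cos 341π/180)/2) = -0.9863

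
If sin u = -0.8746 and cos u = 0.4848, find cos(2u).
cos(2u) = cos²u - sin²u = -0.5299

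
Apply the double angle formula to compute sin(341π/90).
sin(341π/90) = 2 sin 341π/180 cos 341π/180 = -0.6157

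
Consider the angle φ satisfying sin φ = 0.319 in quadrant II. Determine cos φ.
cos φ = ±√(1 - sin²φ) = -0.9478 (negative in QII)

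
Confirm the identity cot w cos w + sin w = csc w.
LHS = cos²w/sin w + sin w = (cos²w + sin²w)/sin w = 1/sin w = csc w = RHS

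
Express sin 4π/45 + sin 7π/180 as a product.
sin 4π/45 + sin 7π/180 = 2 sin(23π/360) cos(π/40)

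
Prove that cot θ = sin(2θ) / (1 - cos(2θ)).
RHS = 2 sin θ cos θ / (2sin²θ) = cos θ/sin θ = cot θ = LHS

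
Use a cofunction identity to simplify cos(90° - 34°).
cos(90° - 34°) = sin(34°)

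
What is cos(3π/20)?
cos(3π/20) = 0.891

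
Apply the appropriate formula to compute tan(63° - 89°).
tan(63° - 89°) = (tan 63° - tan 89°)/(1 + tan 63° tan 89°) = -0.4877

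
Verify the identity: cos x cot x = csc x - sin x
RHS = 1/sin x - sin x = (1 - sin²x)/sin x = cos²x/sin x = cos x · (cos x/sin x) = cos x cot x = LHS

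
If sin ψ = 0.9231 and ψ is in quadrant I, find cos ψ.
cos ψ = 0.3846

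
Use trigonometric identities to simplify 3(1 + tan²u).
3(1 + tan²u) = 3(sec²u) (using Pythagorean identity)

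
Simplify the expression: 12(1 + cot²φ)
12(1 + cot²φ) = 12(csc²φ) (using Pythagorean identity)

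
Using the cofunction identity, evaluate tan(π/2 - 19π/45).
tan(π/2 - 19π/45) = cot(19π/45) = 0.2493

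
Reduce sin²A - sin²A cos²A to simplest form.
sin²A - sin²A cos²A = sin⁴A (using Factoring)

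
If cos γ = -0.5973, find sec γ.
sec γ = 1/cos γ = -1.674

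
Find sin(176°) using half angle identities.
sin(176°) = √((1 - cos 352°)/2) = 0.06976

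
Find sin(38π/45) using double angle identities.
sin(38π/45) = 2 sin 19π/45 cos 19π/45 = 0.4695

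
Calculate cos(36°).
cos(36°) = 0.809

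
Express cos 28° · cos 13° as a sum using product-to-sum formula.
cos 28° cos 13° = (1/2)[cos(28°-13°) + cos(28°+13°)]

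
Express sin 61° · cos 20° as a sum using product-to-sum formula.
sin 61° cos 20° = (1/2)[sin(61°+20°) + sin(61°-20°)]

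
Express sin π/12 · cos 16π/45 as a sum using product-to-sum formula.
sin π/12 cos 16π/45 = (1/2)[sin(π/12+16π/45) + sin(π/12-16π/45)]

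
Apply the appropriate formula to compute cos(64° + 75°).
cos(64° + 75°) = cos 64° cos 75° - sin 64° sin 75° = -0.7547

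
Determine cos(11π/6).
cos(11π/6) = √3/2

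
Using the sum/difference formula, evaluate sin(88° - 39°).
sin(88° - 39°) = sin 88° cos 39° - cos 88° sin 39° = 0.7547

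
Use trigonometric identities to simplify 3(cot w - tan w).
3(cot w - tan w) = 3(2 cot(2w)) (using Double angle)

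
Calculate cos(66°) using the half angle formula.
cos(66°) = √((1 + cos 132°)/2) = 0.4067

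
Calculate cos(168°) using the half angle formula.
cos(168°) = -√((1 + cos 336°)/2) = -0.9781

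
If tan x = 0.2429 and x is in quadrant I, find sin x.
sin x = 0.236 (using tan²x + 1 = sec²x)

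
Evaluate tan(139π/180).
tan(139π/180) = -0.8693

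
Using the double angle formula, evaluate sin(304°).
sin(304°) = 2 sin 152° cos 152° = -0.829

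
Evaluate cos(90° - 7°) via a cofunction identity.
cos(90° - 7°) = sin(7°) = 0.1219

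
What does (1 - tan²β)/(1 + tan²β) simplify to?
(1 - tan²β)/(1 + tan²β) = cos(2β) (using Double angle)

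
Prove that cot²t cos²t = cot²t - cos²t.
RHS = cos²t/sin²t - cos²t = cos²t(1/sin²t - 1) = cos²t · (1 - sin²t)/sin²t = cos²t · cos²t/sin²t = cos²t · cot²t = LHS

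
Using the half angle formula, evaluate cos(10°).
cos(10°) = √((1 + cos 20°)/2) = 0.9848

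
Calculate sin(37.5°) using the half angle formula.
sin(37.5°) = √((1 - cos 75°)/2) = 0.6088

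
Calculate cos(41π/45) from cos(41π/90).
cos(41π/45) = cos²41π/90 - sin²41π/90 = -0.9613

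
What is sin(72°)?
sin(72°) = 0.9511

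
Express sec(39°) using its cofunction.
sec(39°) = csc(90° - 39°) = csc(51°)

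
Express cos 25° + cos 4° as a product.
cos 25° + cos 4° = 2 cos(14.5°) cos(10.5°)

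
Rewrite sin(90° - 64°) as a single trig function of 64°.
sin(90° - 64°) = cos(64°)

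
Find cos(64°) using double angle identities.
cos(64°) = cos²32° - sin²32° = 0.4384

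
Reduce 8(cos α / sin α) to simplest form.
8(cos α / sin α) = 8(cot α) (using Quotient identity)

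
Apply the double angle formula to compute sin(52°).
sin(52°) = 2 sin 26° cos 26° = 0.788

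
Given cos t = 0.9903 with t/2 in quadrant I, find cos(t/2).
cos(t/2) = ±√((1 + cos t)/2); positive since t/2 ∈ QI, so cos(t/2) = 0.9976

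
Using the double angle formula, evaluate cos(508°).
cos(508°) = cos²254° - sin²254° = -0.848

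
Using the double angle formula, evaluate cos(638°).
cos(638°) = 2cos²319° - 1 = 0.1392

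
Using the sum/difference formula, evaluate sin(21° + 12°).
sin(21° + 12°) = sin 21° cos 12° + cos 21° sin 12° = 0.5446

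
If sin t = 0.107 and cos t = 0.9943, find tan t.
tan t = sin t / cos t = 0.1076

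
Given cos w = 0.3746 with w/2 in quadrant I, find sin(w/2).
sin(w/2) = ±√((1 - cos w)/2); positive since w/2 ∈ QI, so sin(w/2) = 0.5592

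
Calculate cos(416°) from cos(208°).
cos(416°) = 2cos²208° - 1 = 0.5592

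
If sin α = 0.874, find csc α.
csc α = 1/sin α = 1.144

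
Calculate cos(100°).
cos(100°) = -0.1736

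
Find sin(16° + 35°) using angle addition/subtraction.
sin(16° + 35°) = sin 16° cos 35° + cos 16° sin 35° = 0.7771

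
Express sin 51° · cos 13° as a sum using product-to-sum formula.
sin 51° cos 13° = (1/2)[sin(51°+13°) + sin(51°-13°)]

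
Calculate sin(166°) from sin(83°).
sin(166°) = 2 sin 83° cos 83° = 0.2419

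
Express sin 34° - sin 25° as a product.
sin 34° - sin 25° = 2 cos(29.5°) sin(4.5°)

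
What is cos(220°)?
cos(220°) = -0.766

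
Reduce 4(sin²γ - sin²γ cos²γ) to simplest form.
4(sin²γ - sin²γ cos²γ) = 4(sin⁴γ) (using Factoring)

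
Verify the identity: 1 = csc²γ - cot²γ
RHS = 1/sin²γ - cos²γ/sin²γ = (1 - cos²γ)/sin²γ = sin²γ/sin²γ = 1 = LHS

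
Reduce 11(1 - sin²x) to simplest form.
11(1 - sin²x) = 11(cos²x) (using Pythagorean identity)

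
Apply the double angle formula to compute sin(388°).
sin(388°) = 2 sin 194° cos 194° = 0.4695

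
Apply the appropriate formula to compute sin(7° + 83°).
sin(7° + 83°) = sin 7° cos 83° + cos 7° sin 83° = 1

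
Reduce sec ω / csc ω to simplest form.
sec ω / csc ω = tan ω (using Reciprocal identities)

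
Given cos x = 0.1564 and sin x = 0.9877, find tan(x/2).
tan(x/2) = sin x / (1 + cos x) = 0.8541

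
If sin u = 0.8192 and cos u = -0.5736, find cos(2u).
cos(2u) = cos²u - sin²u = -0.3421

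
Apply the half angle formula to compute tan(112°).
tan(112°) = sin 224° / (1 + cos 224°) = -2.475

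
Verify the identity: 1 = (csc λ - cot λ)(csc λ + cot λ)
RHS = csc²λ - cot²λ = (1 + cot²λ) - cot²λ = 1 = LHS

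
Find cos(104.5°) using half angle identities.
cos(104.5°) = -√((1 + cos 209°)/2) = -0.2504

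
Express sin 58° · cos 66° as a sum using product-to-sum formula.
sin 58° cos 66° = (1/2)[sin(58°+66°) + sin(58°-66°)]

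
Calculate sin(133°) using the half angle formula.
sin(133°) = √((1 - cos 266°)/2) = 0.7314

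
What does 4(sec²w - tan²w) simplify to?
4(sec²w - tan²w) = 4 (using Pythagorean identity)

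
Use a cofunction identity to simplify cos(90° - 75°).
cos(90° - 75°) = sin(75°)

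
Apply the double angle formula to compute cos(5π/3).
cos(5π/3) = cos²5π/6 - sin²5π/6 = 1/2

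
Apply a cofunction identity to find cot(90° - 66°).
cot(90° - 66°) = tan(66°) = 2.246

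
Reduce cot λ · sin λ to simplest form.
cot λ · sin λ = cos λ (using Quotient identity)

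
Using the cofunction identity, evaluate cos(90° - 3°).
cos(90° - 3°) = sin(3°) = 0.05234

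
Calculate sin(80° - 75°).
sin(80° - 75°) = sin 80° cos 75° - cos 80° sin 75° = 0.08716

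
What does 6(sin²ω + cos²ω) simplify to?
6(sin²ω + cos²ω) = 6 (using Pythagorean identity)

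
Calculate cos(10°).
cos(10°) = 0.9848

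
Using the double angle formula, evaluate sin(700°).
sin(700°) = 2 sin 350° cos 350° = -0.342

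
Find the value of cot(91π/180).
cot(91π/180) = -0.01746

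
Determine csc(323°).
csc(323°) = -1.662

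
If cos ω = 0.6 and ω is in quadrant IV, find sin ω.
sin ω = -0.8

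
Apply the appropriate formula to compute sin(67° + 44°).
sin(67° + 44°) = sin 67° cos 44° + cos 67° sin 44° = 0.9336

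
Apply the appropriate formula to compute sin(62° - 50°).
sin(62° - 50°) = sin 62° cos 50° - cos 62° sin 50° = 0.2079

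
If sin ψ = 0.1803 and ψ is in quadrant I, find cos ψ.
cos ψ = 0.9836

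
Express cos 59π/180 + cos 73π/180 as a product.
cos 59π/180 + cos 73π/180 = 2 cos(11π/30) cos(-7π/180)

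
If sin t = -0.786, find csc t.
csc t = 1/sin t = -1.272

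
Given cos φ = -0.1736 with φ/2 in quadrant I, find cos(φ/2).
cos(φ/2) = ±√((1 + cos φ)/2); positive since φ/2 ∈ QI, so cos(φ/2) = 0.6428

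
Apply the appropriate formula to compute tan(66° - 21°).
tan(66° - 21°) = (tan 66° - tan 21°)/(1 + tan 66° tan 21°) = 1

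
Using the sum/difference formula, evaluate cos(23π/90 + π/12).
cos(23π/90 + π/12) = cos 23π/90 cos π/12 - sin 23π/90 sin π/12 = 0.4848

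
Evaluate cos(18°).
cos(18°) = 0.9511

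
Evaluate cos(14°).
cos(14°) = 0.9703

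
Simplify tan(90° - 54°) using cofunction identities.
tan(90° - 54°) = cot(54°)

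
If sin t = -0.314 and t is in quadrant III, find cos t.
cos t = -0.9494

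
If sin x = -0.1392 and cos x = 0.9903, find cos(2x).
cos(2x) = cos²x - sin²x = 0.9613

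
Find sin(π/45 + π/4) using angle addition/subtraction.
sin(π/45 + π/4) = sin π/45 cos π/4 + cos π/45 sin π/4 = 0.7547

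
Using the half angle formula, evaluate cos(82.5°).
cos(82.5°) = √((1 + cos 165°)/2) = 0.1305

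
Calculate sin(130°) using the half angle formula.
sin(130°) = √((1 - cos 260°)/2) = 0.766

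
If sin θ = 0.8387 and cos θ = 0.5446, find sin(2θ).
sin(2θ) = 2 sin θ cos θ = 0.9135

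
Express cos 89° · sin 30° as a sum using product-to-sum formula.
cos 89° sin 30° = (1/2)[sin(89°+30°) - sin(89°-30°)]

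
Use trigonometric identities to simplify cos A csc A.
cos A csc A = cot A (using Reciprocal + quotient)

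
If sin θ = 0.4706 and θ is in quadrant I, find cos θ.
cos θ = 0.8823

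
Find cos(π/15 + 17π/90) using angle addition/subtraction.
cos(π/15 + 17π/90) = cos π/15 cos 17π/90 - sin π/15 sin 17π/90 = 0.6947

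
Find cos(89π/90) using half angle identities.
cos(89π/90) = -√((1 + cos 89π/45)/2) = -0.9994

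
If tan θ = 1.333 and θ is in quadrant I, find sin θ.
sin θ = 0.7999 (using tan²θ + 1 = sec²θ)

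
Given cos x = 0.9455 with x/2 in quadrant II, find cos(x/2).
cos(x/2) = ±√((1 + cos x)/2); negative since x/2 ∈ QII, so cos(x/2) = -0.9863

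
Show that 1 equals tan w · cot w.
RHS = (sin w/cos w) · (cos w/sin w) = 1 = LHS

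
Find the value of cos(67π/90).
cos(67π/90) = -0.6947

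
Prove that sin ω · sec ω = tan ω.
LHS = sin ω · (1/cos ω) = sin ω/cos ω = tan ω = RHS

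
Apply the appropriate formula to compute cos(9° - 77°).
cos(9° - 77°) = cos 9° cos 77° + sin 9° sin 77° = 0.3746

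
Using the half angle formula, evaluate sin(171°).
sin(171°) = √((1 - cos 342°)/2) = 0.1564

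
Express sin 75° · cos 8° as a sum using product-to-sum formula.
sin 75° cos 8° = (1/2)[sin(75°+8°) + sin(75°-8°)]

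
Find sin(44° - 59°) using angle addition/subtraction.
sin(44° - 59°) = sin 44° cos 59° - cos 44° sin 59° = -(√6-√2)/4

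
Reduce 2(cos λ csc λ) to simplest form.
2(cos λ csc λ) = 2(cot λ) (using Reciprocal + quotient)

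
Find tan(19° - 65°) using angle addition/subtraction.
tan(19° - 65°) = (tan 19° - tan 65°)/(1 + tan 19° tan 65°) = -1.036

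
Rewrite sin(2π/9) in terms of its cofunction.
sin(2π/9) = cos(π/2 - 2π/9) = cos(5π/18)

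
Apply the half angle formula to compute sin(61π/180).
sin(61π/180) = √((1 - cos 61π/90)/2) = 0.8746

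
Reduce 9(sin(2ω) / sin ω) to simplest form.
9(sin(2ω) / sin ω) = 9(2 cos ω) (using Double angle)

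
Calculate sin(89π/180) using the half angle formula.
sin(89π/180) = √((1 - cos 89π/90)/2) = 0.9998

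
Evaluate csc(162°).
csc(162°) = 3.236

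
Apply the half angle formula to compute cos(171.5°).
cos(171.5°) = -√((1 + cos 343°)/2) = -0.989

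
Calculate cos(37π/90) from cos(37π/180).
cos(37π/90) = cos²37π/180 - sin²37π/180 = 0.2756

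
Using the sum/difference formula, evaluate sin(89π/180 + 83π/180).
sin(89π/180 + 83π/180) = sin 89π/180 cos 83π/180 + cos 89π/180 sin 83π/180 = 0.1392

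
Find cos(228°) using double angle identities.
cos(228°) = cos²114° - sin²114° = -0.6691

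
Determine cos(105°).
cos(105°) = -(√6-√2)/4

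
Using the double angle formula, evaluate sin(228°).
sin(228°) = 2 sin 114° cos 114° = -0.7431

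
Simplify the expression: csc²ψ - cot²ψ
csc²ψ - cot²ψ = 1 (using Pythagorean identity)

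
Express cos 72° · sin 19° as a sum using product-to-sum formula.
cos 72° sin 19° = (1/2)[sin(72°+19°) - sin(72°-19°)]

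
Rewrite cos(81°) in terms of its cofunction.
cos(81°) = sin(90° - 81°) = sin(9°)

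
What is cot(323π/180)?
cot(323π/180) = -1.327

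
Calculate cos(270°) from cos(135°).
cos(270°) = cos²135° - sin²135° = 0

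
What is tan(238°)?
tan(238°) = 1.6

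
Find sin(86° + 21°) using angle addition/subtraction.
sin(86° + 21°) = sin 86° cos 21° + cos 86° sin 21° = 0.9563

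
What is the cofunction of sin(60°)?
sin(60°) = cos(90° - 60°) = cos(30°)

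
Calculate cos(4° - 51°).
cos(4° - 51°) = cos 4° cos 51° + sin 4° sin 51° = 0.682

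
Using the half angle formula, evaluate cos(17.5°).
cos(17.5°) = √((1 + cos 35°)/2) = 0.9537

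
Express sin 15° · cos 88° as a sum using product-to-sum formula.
sin 15° cos 88° = (1/2)[sin(15°+88°) + sin(15°-88°)]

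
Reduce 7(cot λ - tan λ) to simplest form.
7(cot λ - tan λ) = 7(2 cot(2λ)) (using Double angle)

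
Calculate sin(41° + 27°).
sin(41° + 27°) = sin 41° cos 27° + cos 41° sin 27° = 0.9272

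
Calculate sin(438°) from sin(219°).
sin(438°) = 2 sin 219° cos 219° = 0.9781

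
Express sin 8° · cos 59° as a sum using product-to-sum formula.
sin 8° cos 59° = (1/2)[sin(8°+59°) + sin(8°-59°)]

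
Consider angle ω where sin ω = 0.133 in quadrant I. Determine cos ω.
cos ω = √(1 - sin²ω) = 0.9911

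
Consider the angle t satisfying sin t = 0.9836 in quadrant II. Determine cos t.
cos t = ±√(1 - sin²t) = -0.1804 (negative in QII)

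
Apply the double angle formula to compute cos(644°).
cos(644°) = 1 - 2sin²322° = 0.2419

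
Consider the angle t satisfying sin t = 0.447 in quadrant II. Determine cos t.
cos t = ±√(1 - sin²t) = -0.8945 (negative in QII)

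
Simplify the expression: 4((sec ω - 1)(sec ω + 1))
4((sec ω - 1)(sec ω + 1)) = 4(tan²ω) (using Diff. of squares)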